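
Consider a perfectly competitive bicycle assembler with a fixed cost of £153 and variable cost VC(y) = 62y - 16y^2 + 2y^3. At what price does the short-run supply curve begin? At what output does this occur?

£30 per unit, at y = 4

Short-run supply begins at min AVC. From VC = 62y - 16y^2 + 2y^3, AVC = 62 - 16y + 2y^2.
dAVC/dy = -16 + 4y = 0 gives y = 4. min AVC = 62 - 16·4 + 2·4^2 = 30.
The firm shuts down for any P below £30.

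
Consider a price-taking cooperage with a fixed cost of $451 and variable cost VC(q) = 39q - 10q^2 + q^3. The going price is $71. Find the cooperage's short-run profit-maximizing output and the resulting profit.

Profit = -$67 at q = 8

AVC = 39 - 10q + q^2; min AVC = $14 at q = 5. Since P = $71 ≥ min AVC, the firm produces.
With MC = 39 - 20q + 3q^2, P = MC on the upward-sloping part at q* = 8.
TR = 71·8 = 568. TC = 451 + 184 = 635. Profit = 568 − 635 = -$67.
Shutting down would mean losing the fixed cost of $451, so operating at a loss of $67 is better by $384.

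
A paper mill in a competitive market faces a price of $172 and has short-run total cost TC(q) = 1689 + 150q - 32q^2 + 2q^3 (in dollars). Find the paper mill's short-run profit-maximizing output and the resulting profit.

AVC = 150 - 32q + 2q^2; min AVC = $22 at q = 8. Since P = $172 ≥ min AVC, the firm produces.
With MC = 150 - 64q + 6q^2, P = MC on the upward-sloping part at q* = 11.
TR = 172·11 = 1892. TC = 1689 + 440 = 2129. Profit = 1892 − 2129 = -$237.
That loss of $237 beats the $1689 the firm would lose by shutting down; producing recovers $1452 of fixed cost.

Profit = -$237 at q = 11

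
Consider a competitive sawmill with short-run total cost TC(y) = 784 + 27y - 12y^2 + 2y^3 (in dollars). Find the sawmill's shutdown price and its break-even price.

Shutdown price = min AVC. AVC = 27 - 12y + 2y^2, with vertex at y = 3 and minimum $9.
ATC = 784/y + 27 - 12y + 2y^2. Setting dATC/dy = −784/y^2 − 12 + 4y = 0 gives y = 7 (since 4·7^3 − 12·7^2 = 784).
min ATC = 784/7 + 27 − 12·7 + 2·7^2 = $153. That is the break-even price.
For $9 ≤ P < $153 the firm produces at a loss; below $9 it shuts down.

Shutdown price = $9; break-even price = $153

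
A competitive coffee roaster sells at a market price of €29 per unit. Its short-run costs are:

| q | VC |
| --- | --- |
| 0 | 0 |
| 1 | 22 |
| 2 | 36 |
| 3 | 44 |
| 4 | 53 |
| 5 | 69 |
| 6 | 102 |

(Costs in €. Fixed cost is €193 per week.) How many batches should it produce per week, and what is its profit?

q = 5; profit = -€117

Profit at each row (π = 29q − TC): q=0: -193; q=1: -186; q=2: -171; q=3: -150; q=4: -130; q=5: -117; q=6: -121.
Profit is maximized at q = 5. AVC there is 69/5 = €13.80 ≤ P, so producing beats shutting down (which would give -€193).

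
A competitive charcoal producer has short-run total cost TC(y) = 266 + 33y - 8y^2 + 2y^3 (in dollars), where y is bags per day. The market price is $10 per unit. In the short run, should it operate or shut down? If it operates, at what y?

From TC, MC = TC'(y) = 33 - 16y + 6y^2 and AVC = VC/y = 33 - 8y + 2y^2.
AVC is minimized where dAVC/dy = -8 + 4y = 0, at y = 2; min AVC = 33 - 8·2 + 2·2^2 = $25.
With P < min AVC ($10 < $25), every unit sold adds to the loss.
The firm minimizes its loss by shutting down and losing only its fixed cost of $266.

Shut down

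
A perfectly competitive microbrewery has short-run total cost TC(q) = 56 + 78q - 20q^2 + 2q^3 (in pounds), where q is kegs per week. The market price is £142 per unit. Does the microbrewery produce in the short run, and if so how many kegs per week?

Variable cost is VC = 78q - 20q^2 + 2q^3, so AVC = VC/q = 78 - 20q + 2q^2 and MC = dTC/dq = 78 - 40q + 6q^2.
AVC hits its minimum where MC = AVC, at q = 5, giving min AVC = 78 - 20·5 + 2·5^2 = £28.
Since P = £142 ≥ min AVC = £28, price covers variable cost and the firm should produce.
Set P = MC: 142 = 78 - 40q + 6q^2 → -64 - 40q + 6q^2 = 0. The roots are q = -4/3 and q = 8; the profit-maximizing output is on the rising part of MC, so q* = 8.
Check: AVC at q = 8 is £46 ≤ P, so revenue covers variable cost.
Profit = P·q − TC = 142·8 − 424 = £712.

Produce at q = 8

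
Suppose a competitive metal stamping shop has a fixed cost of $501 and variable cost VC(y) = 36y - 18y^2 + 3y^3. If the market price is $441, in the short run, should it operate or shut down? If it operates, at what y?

Strip out fixed cost: VC = 36y - 18y^2 + 3y^3. Then AVC = 36 - 18y + 3y^2 and MC = 36 - 36y + 9y^2.
AVC hits its minimum where MC = AVC, at y = 3, giving min AVC = 36 - 18·3 + 3·3^2 = $9.
Since P = $441 ≥ min AVC = $9, price covers variable cost and the firm should produce.
Solving P = MC: -405 - 36y + 9y^2 = 0 ⇒ y = -5 or 9. On the upward-sloping branch, y* = 9.
Check: AVC at y = 9 is $117 ≤ P, so revenue covers variable cost.
Profit = P·y − TC = 441·9 − 1554 = $2415.

Produce at y = 9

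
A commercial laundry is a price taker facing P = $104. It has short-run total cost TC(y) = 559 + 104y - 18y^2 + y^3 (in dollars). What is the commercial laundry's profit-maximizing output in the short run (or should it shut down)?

Produce at y = 12

From TC, MC = TC'(y) = 104 - 36y + 3y^2 and AVC = VC/y = 104 - 18y + y^2.
AVC hits its minimum where MC = AVC, at y = 9, giving min AVC = 104 - 18·9 + 9^2 = $23.
Since P = $104 ≥ min AVC = $23, price covers variable cost and the firm should produce.
Set P = MC: 104 = 104 - 36y + 3y^2 → -36y + 3y^2 = 0. The roots are y = 0 and y = 12; the profit-maximizing output is on the rising part of MC, so y* = 12.
Check: AVC at y = 12 is $32 ≤ P, so revenue covers variable cost.
Profit = P·y − TC = 104·12 − 943 = $305.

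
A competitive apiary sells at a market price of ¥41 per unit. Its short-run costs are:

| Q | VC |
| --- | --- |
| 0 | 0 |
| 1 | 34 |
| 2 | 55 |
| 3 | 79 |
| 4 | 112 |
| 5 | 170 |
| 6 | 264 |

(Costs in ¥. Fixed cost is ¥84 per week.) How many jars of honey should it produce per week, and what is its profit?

Profit at each row (π = 41Q − TC): Q=0: -84; Q=1: -77; Q=2: -57; Q=3: -40; Q=4: -32; Q=5: -49; Q=6: -102.
Profit is maximized at Q = 4. AVC there is 112/4 = ¥28 ≤ P, so producing beats shutting down (which would give -¥84).

Q = 4; profit = -¥32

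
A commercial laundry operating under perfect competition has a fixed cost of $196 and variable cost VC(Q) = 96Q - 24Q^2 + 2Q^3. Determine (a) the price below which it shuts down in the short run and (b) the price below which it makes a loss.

Shutdown price = min AVC. AVC = 96 - 24Q + 2Q^2, with vertex at Q = 6 and minimum $24.
ATC = 196/Q + 96 - 24Q + 2Q^2. Setting dATC/dQ = −196/Q^2 − 24 + 4Q = 0 gives Q = 7 (since 4·7^3 − 24·7^2 = 196).
min ATC = 196/7 + 96 − 24·7 + 2·7^2 = $54. That is the break-even price.
For $24 ≤ P < $54 the firm produces at a loss; below $24 it shuts down.

Shutdown price = $24; break-even price = $54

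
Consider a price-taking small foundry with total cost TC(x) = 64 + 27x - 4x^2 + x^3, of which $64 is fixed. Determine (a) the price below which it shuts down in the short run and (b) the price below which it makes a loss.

Shutdown price = min AVC. AVC = 27 - 4x + x^2, with vertex at x = 2 and minimum $23.
ATC = 64/x + 27 - 4x + x^2. Setting dATC/dx = −64/x^2 − 4 + 2x = 0 gives x = 4 (since 2·4^3 − 4·4^2 = 64).
min ATC = 64/4 + 27 − 4·4 + 4^2 = $43. That is the break-even price.
Between these two prices the firm operates at a loss; above $43 it earns a profit.

Shutdown price = $23; break-even price = $43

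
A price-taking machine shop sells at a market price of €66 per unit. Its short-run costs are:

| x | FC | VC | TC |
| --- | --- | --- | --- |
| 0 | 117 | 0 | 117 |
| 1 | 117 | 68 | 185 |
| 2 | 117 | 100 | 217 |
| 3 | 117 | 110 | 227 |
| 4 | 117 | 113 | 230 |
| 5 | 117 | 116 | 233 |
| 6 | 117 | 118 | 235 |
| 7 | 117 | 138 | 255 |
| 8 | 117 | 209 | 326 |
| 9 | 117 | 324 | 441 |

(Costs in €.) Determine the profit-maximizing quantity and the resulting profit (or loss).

Compute π = P·x − TC at each output: x=0: -117; x=1: -119; x=2: -85; x=3: -29; x=4: 34; x=5: 97; x=6: 161; x=7: 207; x=8: 202; x=9: 153.
Profit is maximized at x = 7. AVC there is 138/7 = €19.71 ≤ P, so producing beats shutting down (which would give -€117).

x = 7; profit = €207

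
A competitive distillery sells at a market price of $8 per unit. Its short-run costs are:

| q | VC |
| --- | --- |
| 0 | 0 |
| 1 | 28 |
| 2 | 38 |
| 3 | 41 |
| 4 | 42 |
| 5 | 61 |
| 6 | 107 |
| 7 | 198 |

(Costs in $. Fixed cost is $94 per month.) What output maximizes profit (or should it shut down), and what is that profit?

q = 0 (shut down); profit = -$94

Tabulate TR − TC: q=0: -94; q=1: -114; q=2: -116; q=3: -111; q=4: -104; q=5: -115; q=6: -153; q=7: -236.
Profit is highest at q = 0. Equivalently, the lowest AVC in the table is 42/4 ≈ $10.50 at q = 4, and P = $8 falls below it — price never covers variable cost, so the firm shuts down and loses only its fixed cost.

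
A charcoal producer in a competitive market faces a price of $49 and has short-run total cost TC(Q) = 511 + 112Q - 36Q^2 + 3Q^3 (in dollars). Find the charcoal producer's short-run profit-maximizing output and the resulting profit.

AVC = 112 - 36Q + 3Q^2 has its minimum $4 at Q = 6; price $49 clears that bar, so the firm operates.
MC = 112 - 72Q + 9Q^2. Setting P = MC and taking the root on the rising branch gives Q* = 7.
TR = 49·7 = 343. TC = 511 + 49 = 560. Profit = 343 − 560 = -$217.
Shutting down would mean losing the fixed cost of $511, so operating at a loss of $217 is better by $294.

Profit = -$217 at Q = 7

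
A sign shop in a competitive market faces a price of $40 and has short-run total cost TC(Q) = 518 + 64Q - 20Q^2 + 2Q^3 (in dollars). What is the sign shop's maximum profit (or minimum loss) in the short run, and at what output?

AVC = 64 - 20Q + 2Q^2 has its minimum $14 at Q = 5; price $40 clears that bar, so the firm operates.
MC = 64 - 40Q + 6Q^2. Setting P = MC and taking the root on the rising branch gives Q* = 6.
TR = 40·6 = 240. TC = 518 + 96 = 614. Profit = 240 − 614 = -$374.
That loss of $374 beats the $518 the firm would lose by shutting down; producing recovers $144 of fixed cost.

Profit = -$374 at Q = 6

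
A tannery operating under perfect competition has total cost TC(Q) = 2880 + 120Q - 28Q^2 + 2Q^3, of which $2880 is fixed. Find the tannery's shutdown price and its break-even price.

Shutdown price = $22; break-even price = $312

Shutdown price = min AVC. AVC = 120 - 28Q + 2Q^2, with vertex at Q = 7 and minimum $22.
ATC = 2880/Q + 120 - 28Q + 2Q^2. Setting dATC/dQ = −2880/Q^2 − 28 + 4Q = 0 gives Q = 12 (since 4·12^3 − 28·12^2 = 2880).
min ATC = 2880/12 + 120 − 28·12 + 2·12^2 = $312. That is the break-even price.
For $22 ≤ P < $312 the firm produces at a loss; below $22 it shuts down.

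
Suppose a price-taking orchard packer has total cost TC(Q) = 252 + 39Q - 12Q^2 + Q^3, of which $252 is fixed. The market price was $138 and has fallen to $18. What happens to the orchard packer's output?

Output falls from 11 to 7

AVC = 39 - 12Q + Q^2, minimized at Q = 6 where min AVC = $3. MC = 39 - 24Q + 3Q^2.
At P = $138 ≥ min AVC, set P = MC on the rising branch: Q = 11.
At P = $18 ≥ min AVC, set P = MC: Q = 7. The firm stays open but cuts output.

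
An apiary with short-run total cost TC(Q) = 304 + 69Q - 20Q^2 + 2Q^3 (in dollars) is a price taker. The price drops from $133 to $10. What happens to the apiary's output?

MC = 69 - 40Q + 6Q^2; the shutdown threshold is min AVC = $19 (at Q = 5).
With P = $133 above the shutdown price, P = MC gives Q = 8.
At P = $10 < min AVC = $19, price no longer covers variable cost at any output, so the firm shuts down: Q = 0.

Output falls from 8 to 0 (the firm shuts down)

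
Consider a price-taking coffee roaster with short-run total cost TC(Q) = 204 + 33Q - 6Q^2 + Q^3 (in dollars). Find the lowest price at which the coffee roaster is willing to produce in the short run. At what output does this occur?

$24 per unit, at Q = 3

The shutdown price is the minimum of AVC. VC = 33Q - 6Q^2 + Q^3, so AVC = 33 - 6Q + Q^2.
At the minimum of AVC, MC = AVC. MC = 33 - 12Q + 3Q^2; setting MC = AVC gives 2Q^2 - 6Q = 0, so Q = 3. min AVC = 24.
So the shutdown price is $24.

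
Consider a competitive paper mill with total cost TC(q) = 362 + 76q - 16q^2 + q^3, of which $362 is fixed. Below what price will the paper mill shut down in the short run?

$12 per unit

The firm shuts down when price falls below the minimum of average variable cost. AVC = VC/q = 76 - 16q + q^2.
dAVC/dq = -16 + 2q = 0 gives q = 8. min AVC = 76 - 16·8 + 8^2 = 12.
So the shutdown price is $12.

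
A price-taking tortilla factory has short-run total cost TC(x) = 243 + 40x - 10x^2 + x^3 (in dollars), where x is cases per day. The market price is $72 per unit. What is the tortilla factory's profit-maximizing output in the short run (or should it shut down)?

Variable cost is VC = 40x - 10x^2 + x^3, so AVC = VC/x = 40 - 10x + x^2 and MC = dTC/dx = 40 - 20x + 3x^2.
AVC is minimized where dAVC/dx = -10 + 2x = 0, at x = 5; min AVC = 40 - 10·5 + 5^2 = $15.
P = $72 exceeds min AVC = $15, so the firm stays open.
Set P = MC: 72 = 40 - 20x + 3x^2 → -32 - 20x + 3x^2 = 0. The roots are x = -4/3 and x = 8; the profit-maximizing output is on the rising part of MC, so x* = 8.
Check: AVC at x = 8 is $24 ≤ P, so revenue covers variable cost.
Profit = P·x − TC = 72·8 − 435 = $141.

Produce at x = 8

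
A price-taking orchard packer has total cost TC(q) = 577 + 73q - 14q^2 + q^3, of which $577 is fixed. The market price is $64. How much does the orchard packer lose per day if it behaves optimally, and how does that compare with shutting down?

AVC = 73 - 14q + q^2; min AVC = $24 at q = 7. Since P = $64 ≥ min AVC, the firm produces.
MC = 73 - 28q + 3q^2. Setting P = MC and taking the root on the rising branch gives q* = 9.
TR = 64·9 = 576. TC = 577 + 252 = 829. Profit = 576 − 829 = -$253.
That loss of $253 beats the $577 the firm would lose by shutting down; producing recovers $324 of fixed cost.

Profit = -$253 at q = 9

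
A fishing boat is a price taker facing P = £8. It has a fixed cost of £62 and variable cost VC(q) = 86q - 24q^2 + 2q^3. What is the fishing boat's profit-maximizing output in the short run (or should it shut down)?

From TC, MC = TC'(q) = 86 - 48q + 6q^2 and AVC = VC/q = 86 - 24q + 2q^2.
AVC hits its minimum where MC = AVC, at q = 6, giving min AVC = 86 - 24·6 + 2·6^2 = £14.
With P < min AVC (£8 < £14), every unit sold adds to the loss.
Shutting down limits the loss to fixed cost, £62.

Shut down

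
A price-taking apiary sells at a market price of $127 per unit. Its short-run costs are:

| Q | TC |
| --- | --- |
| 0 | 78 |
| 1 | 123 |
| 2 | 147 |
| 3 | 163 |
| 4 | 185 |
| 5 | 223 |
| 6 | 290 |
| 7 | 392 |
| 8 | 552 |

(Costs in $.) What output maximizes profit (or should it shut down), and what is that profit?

Q = 7; profit = $497

Profit at each row (π = 127Q − TC): Q=0: -78; Q=1: 4; Q=2: 107; Q=3: 218; Q=4: 323; Q=5: 412; Q=6: 472; Q=7: 497; Q=8: 464.
Profit is maximized at Q = 7. AVC there is 314/7 = $44.86 ≤ P, so producing beats shutting down (which would give -$78).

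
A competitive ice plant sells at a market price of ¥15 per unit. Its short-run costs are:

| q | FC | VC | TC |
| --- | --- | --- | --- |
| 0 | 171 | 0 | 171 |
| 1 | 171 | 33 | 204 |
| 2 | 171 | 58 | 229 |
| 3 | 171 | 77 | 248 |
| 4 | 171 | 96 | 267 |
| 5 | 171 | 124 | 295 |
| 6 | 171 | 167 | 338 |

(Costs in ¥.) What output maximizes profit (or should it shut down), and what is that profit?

q = 0 (shut down); profit = -¥171

Tabulate TR − TC: q=0: -171; q=1: -189; q=2: -199; q=3: -203; q=4: -207; q=5: -220; q=6: -248.
Profit is highest at q = 0. Equivalently, the lowest AVC in the table is 96/4 ≈ ¥24 at q = 4, and P = ¥15 falls below it — price never covers variable cost, so the firm shuts down and loses only its fixed cost.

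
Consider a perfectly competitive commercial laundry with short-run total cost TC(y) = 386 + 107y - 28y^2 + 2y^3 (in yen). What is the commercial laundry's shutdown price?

¥9 per unit

Short-run supply begins at min AVC. From VC = 107y - 28y^2 + 2y^3, AVC = 107 - 28y + 2y^2.
dAVC/dy = -28 + 4y = 0 gives y = 7. min AVC = 107 - 28·7 + 2·7^2 = 9.
The firm shuts down for any P below ¥9.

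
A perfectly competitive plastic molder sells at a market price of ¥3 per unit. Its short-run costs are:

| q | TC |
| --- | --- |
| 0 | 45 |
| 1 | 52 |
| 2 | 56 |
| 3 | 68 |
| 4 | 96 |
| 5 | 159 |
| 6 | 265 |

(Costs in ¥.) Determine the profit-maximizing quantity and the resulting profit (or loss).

Tabulate TR − TC: q=0: -45; q=1: -49; q=2: -50; q=3: -59; q=4: -84; q=5: -144; q=6: -247.
Profit is highest at q = 0. Equivalently, the lowest AVC in the table is 11/2 ≈ ¥5.50 at q = 2, and P = ¥3 falls below it — price never covers variable cost, so the firm shuts down and loses only its fixed cost.

q = 0 (shut down); profit = -¥45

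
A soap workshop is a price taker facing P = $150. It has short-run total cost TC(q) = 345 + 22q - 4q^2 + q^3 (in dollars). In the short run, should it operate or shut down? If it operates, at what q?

Produce at q = 8

From TC, MC = TC'(q) = 22 - 8q + 3q^2 and AVC = VC/q = 22 - 4q + q^2.
AVC hits its minimum where MC = AVC, at q = 2, giving min AVC = 22 - 4·2 + 2^2 = $18.
Because $150 ≥ $18, revenue can cover variable cost; the firm operates.
Set P = MC: 150 = 22 - 8q + 3q^2 → -128 - 8q + 3q^2 = 0. The roots are q = -16/3 and q = 8; the profit-maximizing output is on the rising part of MC, so q* = 8.
Check: AVC at q = 8 is $54 ≤ P, so revenue covers variable cost.
Profit = P·q − TC = 150·8 − 777 = $423.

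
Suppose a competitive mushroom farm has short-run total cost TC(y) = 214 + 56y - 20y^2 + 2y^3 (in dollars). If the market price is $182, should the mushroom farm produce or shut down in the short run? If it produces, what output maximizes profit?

Produce at y = 9

Strip out fixed cost: VC = 56y - 20y^2 + 2y^3. Then AVC = 56 - 20y + 2y^2 and MC = 56 - 40y + 6y^2.
AVC is minimized where dAVC/dy = -20 + 4y = 0, at y = 5; min AVC = 56 - 20·5 + 2·5^2 = $6.
Because $182 ≥ $6, revenue can cover variable cost; the firm operates.
P = MC gives -126 - 40y + 6y^2 = 0, with roots -7/3 and 9. Take the larger (rising MC): y* = 9.
Check: AVC at y = 9 is $38 ≤ P, so revenue covers variable cost.
Profit = P·y − TC = 182·9 − 556 = $1082.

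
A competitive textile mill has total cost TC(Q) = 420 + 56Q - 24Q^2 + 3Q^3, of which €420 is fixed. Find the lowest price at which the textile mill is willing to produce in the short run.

Short-run supply begins at min AVC. From VC = 56Q - 24Q^2 + 3Q^3, AVC = 56 - 24Q + 3Q^2.
At the minimum of AVC, MC = AVC. MC = 56 - 48Q + 9Q^2; setting MC = AVC gives 6Q^2 - 24Q = 0, so Q = 4. min AVC = 8.
The firm shuts down for any P below €8.

€8 per unit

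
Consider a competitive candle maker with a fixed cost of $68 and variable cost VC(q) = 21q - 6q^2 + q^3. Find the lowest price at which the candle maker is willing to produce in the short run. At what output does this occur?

$12 per unit, at q = 3

The shutdown price is the minimum of AVC. VC = 21q - 6q^2 + q^3, so AVC = 21 - 6q + q^2.
dAVC/dq = -6 + 2q = 0 gives q = 3. min AVC = 21 - 6·3 + 3^2 = 12.
For P < $12 the firm produces nothing.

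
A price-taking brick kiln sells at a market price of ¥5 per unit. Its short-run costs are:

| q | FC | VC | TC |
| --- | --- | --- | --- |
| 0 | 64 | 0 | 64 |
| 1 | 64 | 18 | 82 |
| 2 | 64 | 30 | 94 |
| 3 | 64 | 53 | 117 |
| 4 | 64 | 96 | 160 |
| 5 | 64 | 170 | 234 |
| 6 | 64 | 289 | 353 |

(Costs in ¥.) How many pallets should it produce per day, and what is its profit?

Tabulate TR − TC: q=0: -64; q=1: -77; q=2: -84; q=3: -102; q=4: -140; q=5: -209; q=6: -323.
Profit is highest at q = 0. Equivalently, the lowest AVC in the table is 30/2 ≈ ¥15 at q = 2, and P = ¥5 falls below it — price never covers variable cost, so the firm shuts down and loses only its fixed cost.

q = 0 (shut down); profit = -¥64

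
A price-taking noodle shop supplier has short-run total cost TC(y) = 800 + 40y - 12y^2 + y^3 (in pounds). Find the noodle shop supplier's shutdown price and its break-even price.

Shutdown price = min AVC. AVC = 40 - 12y + y^2, with vertex at y = 6 and minimum £4.
ATC = 800/y + 40 - 12y + y^2. Setting dATC/dy = −800/y^2 − 12 + 2y = 0 gives y = 10 (since 2·10^3 − 12·10^2 = 800).
min ATC = 800/10 + 40 − 12·10 + 10^2 = £100. That is the break-even price.
For £4 ≤ P < £100 the firm produces at a loss; below £4 it shuts down.

Shutdown price = £4; break-even price = £100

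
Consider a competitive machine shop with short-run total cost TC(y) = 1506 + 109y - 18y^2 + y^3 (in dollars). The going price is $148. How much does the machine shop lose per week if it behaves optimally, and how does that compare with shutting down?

Profit = -$154 at y = 13

AVC = 109 - 18y + y^2 has its minimum $28 at y = 9; price $148 clears that bar, so the firm operates.
With MC = 109 - 36y + 3y^2, P = MC on the upward-sloping part at y* = 13.
TR = 148·13 = 1924. TC = 1506 + 572 = 2078. Profit = 1924 − 2078 = -$154.
By producing, the firm covers all variable cost plus $1352 of fixed cost; shutting down would lose the full $1506.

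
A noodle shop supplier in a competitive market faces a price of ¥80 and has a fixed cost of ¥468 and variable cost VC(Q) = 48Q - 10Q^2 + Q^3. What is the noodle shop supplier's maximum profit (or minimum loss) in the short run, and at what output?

AVC = 48 - 10Q + Q^2; min AVC = ¥23 at Q = 5. Since P = ¥80 ≥ min AVC, the firm produces.
MC = 48 - 20Q + 3Q^2. Setting P = MC and taking the root on the rising branch gives Q* = 8.
TR = 80·8 = 640. TC = 468 + 256 = 724. Profit = 640 − 724 = -¥84.
By producing, the firm covers all variable cost plus ¥384 of fixed cost; shutting down would lose the full ¥468.

Profit = -¥84 at Q = 8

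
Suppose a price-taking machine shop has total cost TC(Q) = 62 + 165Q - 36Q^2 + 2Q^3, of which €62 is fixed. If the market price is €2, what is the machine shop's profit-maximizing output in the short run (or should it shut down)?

Shut down

From TC, MC = TC'(Q) = 165 - 72Q + 6Q^2 and AVC = VC/Q = 165 - 36Q + 2Q^2.
AVC hits its minimum where MC = AVC, at Q = 9, giving min AVC = 165 - 36·9 + 2·9^2 = €3.
With P < min AVC (€2 < €3), every unit sold adds to the loss.
Best response: produce nothing and absorb the €62 fixed cost.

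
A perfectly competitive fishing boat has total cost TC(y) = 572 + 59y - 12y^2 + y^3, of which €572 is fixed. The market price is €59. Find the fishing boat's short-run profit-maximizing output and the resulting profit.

AVC = 59 - 12y + y^2; min AVC = €23 at y = 6. Since P = €59 ≥ min AVC, the firm produces.
With MC = 59 - 24y + 3y^2, P = MC on the upward-sloping part at y* = 8.
TR = 59·8 = 472. TC = 572 + 216 = 788. Profit = 472 − 788 = -€316.
That loss of €316 beats the €572 the firm would lose by shutting down; producing recovers €256 of fixed cost.

Profit = -€316 at y = 8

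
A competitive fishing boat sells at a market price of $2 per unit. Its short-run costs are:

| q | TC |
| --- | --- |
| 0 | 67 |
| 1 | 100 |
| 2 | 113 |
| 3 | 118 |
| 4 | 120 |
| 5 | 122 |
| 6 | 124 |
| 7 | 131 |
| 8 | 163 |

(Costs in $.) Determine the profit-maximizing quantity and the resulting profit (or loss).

q = 0 (shut down); profit = -$67

Tabulate TR − TC: q=0: -67; q=1: -98; q=2: -109; q=3: -112; q=4: -112; q=5: -112; q=6: -112; q=7: -117; q=8: -147.
Profit is highest at q = 0. Equivalently, the lowest AVC in the table is 64/7 ≈ $9.14 at q = 7, and P = $2 falls below it — price never covers variable cost, so the firm shuts down and loses only its fixed cost.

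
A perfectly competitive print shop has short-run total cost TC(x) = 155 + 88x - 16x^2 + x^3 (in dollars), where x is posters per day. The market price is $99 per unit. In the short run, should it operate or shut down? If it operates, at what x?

Produce at x = 11

From TC, MC = TC'(x) = 88 - 32x + 3x^2 and AVC = VC/x = 88 - 16x + x^2.
AVC hits its minimum where MC = AVC, at x = 8, giving min AVC = 88 - 16·8 + 8^2 = $24.
Because $99 ≥ $24, revenue can cover variable cost; the firm operates.
Solving P = MC: -11 - 32x + 3x^2 = 0 ⇒ x = -1/3 or 11. On the upward-sloping branch, x* = 11.
Check: AVC at x = 11 is $33 ≤ P, so revenue covers variable cost.
Profit = P·x − TC = 99·11 − 518 = $571.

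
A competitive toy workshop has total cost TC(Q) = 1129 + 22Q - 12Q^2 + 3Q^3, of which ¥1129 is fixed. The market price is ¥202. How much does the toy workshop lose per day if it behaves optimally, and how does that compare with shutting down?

AVC = 22 - 12Q + 3Q^2; min AVC = ¥10 at Q = 2. Since P = ¥202 ≥ min AVC, the firm produces.
With MC = 22 - 24Q + 9Q^2, P = MC on the upward-sloping part at Q* = 6.
TR = 202·6 = 1212. TC = 1129 + 348 = 1477. Profit = 1212 − 1477 = -¥265.
Shutting down would mean losing the fixed cost of ¥1129, so operating at a loss of ¥265 is better by ¥864.

Profit = -¥265 at Q = 6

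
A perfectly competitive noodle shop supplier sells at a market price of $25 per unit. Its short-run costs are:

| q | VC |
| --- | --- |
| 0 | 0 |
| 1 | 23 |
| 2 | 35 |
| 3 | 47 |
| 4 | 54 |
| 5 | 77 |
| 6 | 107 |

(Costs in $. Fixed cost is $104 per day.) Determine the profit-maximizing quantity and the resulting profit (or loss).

q = 5; profit = -$56

Compute π = P·q − TC at each output: q=0: -104; q=1: -102; q=2: -89; q=3: -76; q=4: -58; q=5: -56; q=6: -61.
Profit is maximized at q = 5. AVC there is 77/5 = $15.40 ≤ P, so producing beats shutting down (which would give -$104).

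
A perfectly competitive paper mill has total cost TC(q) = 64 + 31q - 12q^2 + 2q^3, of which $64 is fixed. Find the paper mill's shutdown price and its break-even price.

Shutdown price = min AVC. AVC = 31 - 12q + 2q^2, with vertex at q = 3 and minimum $13.
ATC = 64/q + 31 - 12q + 2q^2. Setting dATC/dq = −64/q^2 − 12 + 4q = 0 gives q = 4 (since 4·4^3 − 12·4^2 = 64).
min ATC = 64/4 + 31 − 12·4 + 2·4^2 = $31. That is the break-even price.
Between these two prices the firm operates at a loss; above $31 it earns a profit.

Shutdown price = $13; break-even price = $31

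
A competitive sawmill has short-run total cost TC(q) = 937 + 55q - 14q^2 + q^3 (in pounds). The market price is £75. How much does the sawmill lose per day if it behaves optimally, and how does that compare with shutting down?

AVC = 55 - 14q + q^2; min AVC = £6 at q = 7. Since P = £75 ≥ min AVC, the firm produces.
With MC = 55 - 28q + 3q^2, P = MC on the upward-sloping part at q* = 10.
TR = 75·10 = 750. TC = 937 + 150 = 1087. Profit = 750 − 1087 = -£337.
That loss of £337 beats the £937 the firm would lose by shutting down; producing recovers £600 of fixed cost.

Profit = -£337 at q = 10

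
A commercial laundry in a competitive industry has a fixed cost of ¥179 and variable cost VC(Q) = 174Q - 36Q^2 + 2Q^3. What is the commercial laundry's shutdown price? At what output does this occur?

The shutdown price is the minimum of AVC. VC = 174Q - 36Q^2 + 2Q^3, so AVC = 174 - 36Q + 2Q^2.
dAVC/dQ = -36 + 4Q = 0 gives Q = 9. min AVC = 174 - 36·9 + 2·9^2 = 12.
For P < ¥12 the firm produces nothing.

¥12 per unit, at Q = 9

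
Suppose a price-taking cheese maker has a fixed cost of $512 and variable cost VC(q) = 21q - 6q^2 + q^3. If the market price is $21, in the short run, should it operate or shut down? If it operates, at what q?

Produce at q = 4

Variable cost is VC = 21q - 6q^2 + q^3, so AVC = VC/q = 21 - 6q + q^2 and MC = dTC/dq = 21 - 12q + 3q^2.
The AVC parabola has its vertex at q = 6/2 = 3, where AVC = 21 - 6·3 + 3^2 = $12.
Because $21 ≥ $12, revenue can cover variable cost; the firm operates.
Solving P = MC: -12q + 3q^2 = 0 ⇒ q = 0 or 4. On the upward-sloping branch, q* = 4.
Check: AVC at q = 4 is $13 ≤ P, so revenue covers variable cost.
Profit = P·q − TC = 21·4 − 564 = -$480, a loss, but smaller than the $512 fixed cost the firm would lose by shutting down.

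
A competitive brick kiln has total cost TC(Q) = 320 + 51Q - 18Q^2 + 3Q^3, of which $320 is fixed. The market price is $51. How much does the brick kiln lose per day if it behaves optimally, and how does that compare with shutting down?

AVC = 51 - 18Q + 3Q^2; min AVC = $24 at Q = 3. Since P = $51 ≥ min AVC, the firm produces.
With MC = 51 - 36Q + 9Q^2, P = MC on the upward-sloping part at Q* = 4.
TR = 51·4 = 204. TC = 320 + 108 = 428. Profit = 204 − 428 = -$224.
By producing, the firm covers all variable cost plus $96 of fixed cost; shutting down would lose the full $320.

Profit = -$224 at Q = 4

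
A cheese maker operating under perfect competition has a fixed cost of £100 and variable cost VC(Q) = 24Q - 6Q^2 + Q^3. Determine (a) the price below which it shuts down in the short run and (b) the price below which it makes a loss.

AVC = 24 - 6Q + Q^2; minimized at Q = 3, giving min AVC = £15. That is the shutdown price.
ATC = 100/Q + 24 - 6Q + Q^2. Setting dATC/dQ = −100/Q^2 − 6 + 2Q = 0 gives Q = 5 (since 2·5^3 − 6·5^2 = 100).
min ATC = 100/5 + 24 − 6·5 + 5^2 = £39. That is the break-even price.
For £15 ≤ P < £39 the firm produces at a loss; below £15 it shuts down.

Shutdown price = £15; break-even price = £39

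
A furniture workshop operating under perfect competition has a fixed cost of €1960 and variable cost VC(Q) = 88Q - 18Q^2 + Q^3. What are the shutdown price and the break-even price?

Shutdown price = €7; break-even price = €172

AVC = 88 - 18Q + Q^2; minimized at Q = 9, giving min AVC = €7. That is the shutdown price.
ATC = 1960/Q + 88 - 18Q + Q^2. Setting dATC/dQ = −1960/Q^2 − 18 + 2Q = 0 gives Q = 14 (since 2·14^3 − 18·14^2 = 1960).
min ATC = 1960/14 + 88 − 18·14 + 14^2 = €172. That is the break-even price.
Between these two prices the firm operates at a loss; above €172 it earns a profit.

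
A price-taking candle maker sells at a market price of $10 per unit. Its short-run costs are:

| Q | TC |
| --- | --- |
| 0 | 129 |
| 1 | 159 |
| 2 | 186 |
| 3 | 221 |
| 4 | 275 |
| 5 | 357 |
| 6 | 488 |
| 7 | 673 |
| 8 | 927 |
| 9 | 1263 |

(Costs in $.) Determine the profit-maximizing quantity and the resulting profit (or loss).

Compute π = P·Q − TC at each output: Q=0: -129; Q=1: -149; Q=2: -166; Q=3: -191; Q=4: -235; Q=5: -307; Q=6: -428; Q=7: -603; Q=8: -847; Q=9: -1173.
Profit is highest at Q = 0. Equivalently, the lowest AVC in the table is 57/2 ≈ $28.50 at Q = 2, and P = $10 falls below it — price never covers variable cost, so the firm shuts down and loses only its fixed cost.

Q = 0 (shut down); profit = -$129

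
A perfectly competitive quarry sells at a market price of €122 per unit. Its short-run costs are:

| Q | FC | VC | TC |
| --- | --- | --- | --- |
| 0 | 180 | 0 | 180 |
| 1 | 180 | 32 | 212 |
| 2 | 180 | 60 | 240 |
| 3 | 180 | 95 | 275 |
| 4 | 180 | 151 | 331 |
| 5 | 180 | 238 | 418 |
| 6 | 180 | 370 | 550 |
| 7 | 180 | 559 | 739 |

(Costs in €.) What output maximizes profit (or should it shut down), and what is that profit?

Q = 5; profit = €192

Tabulate TR − TC: Q=0: -180; Q=1: -90; Q=2: 4; Q=3: 91; Q=4: 157; Q=5: 192; Q=6: 182; Q=7: 115.
Profit is maximized at Q = 5. AVC there is 238/5 = €47.60 ≤ P, so producing beats shutting down (which would give -€180).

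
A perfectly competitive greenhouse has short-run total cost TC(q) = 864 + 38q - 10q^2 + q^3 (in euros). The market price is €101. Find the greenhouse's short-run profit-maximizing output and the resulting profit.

Profit = -€216 at q = 9

AVC = 38 - 10q + q^2 has its minimum €13 at q = 5; price €101 clears that bar, so the firm operates.
MC = 38 - 20q + 3q^2. Setting P = MC and taking the root on the rising branch gives q* = 9.
TR = 101·9 = 909. TC = 864 + 261 = 1125. Profit = 909 − 1125 = -€216.
Shutting down would mean losing the fixed cost of €864, so operating at a loss of €216 is better by €648.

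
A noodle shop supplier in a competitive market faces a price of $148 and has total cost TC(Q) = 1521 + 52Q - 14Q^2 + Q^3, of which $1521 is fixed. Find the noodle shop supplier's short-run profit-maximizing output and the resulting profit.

AVC = 52 - 14Q + Q^2; min AVC = $3 at Q = 7. Since P = $148 ≥ min AVC, the firm produces.
With MC = 52 - 28Q + 3Q^2, P = MC on the upward-sloping part at Q* = 12.
TR = 148·12 = 1776. TC = 1521 + 336 = 1857. Profit = 1776 − 1857 = -$81.
That loss of $81 beats the $1521 the firm would lose by shutting down; producing recovers $1440 of fixed cost.

Profit = -$81 at Q = 12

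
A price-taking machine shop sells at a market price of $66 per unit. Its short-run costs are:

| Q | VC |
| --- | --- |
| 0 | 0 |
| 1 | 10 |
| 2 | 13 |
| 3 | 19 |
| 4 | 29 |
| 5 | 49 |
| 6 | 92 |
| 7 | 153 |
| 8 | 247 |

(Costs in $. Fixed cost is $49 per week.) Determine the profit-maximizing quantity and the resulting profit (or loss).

Profit at each row (π = 66Q − TC): Q=0: -49; Q=1: 7; Q=2: 70; Q=3: 130; Q=4: 186; Q=5: 232; Q=6: 255; Q=7: 260; Q=8: 232.
Profit is maximized at Q = 7. AVC there is 153/7 = $21.86 ≤ P, so producing beats shutting down (which would give -$49).

Q = 7; profit = $260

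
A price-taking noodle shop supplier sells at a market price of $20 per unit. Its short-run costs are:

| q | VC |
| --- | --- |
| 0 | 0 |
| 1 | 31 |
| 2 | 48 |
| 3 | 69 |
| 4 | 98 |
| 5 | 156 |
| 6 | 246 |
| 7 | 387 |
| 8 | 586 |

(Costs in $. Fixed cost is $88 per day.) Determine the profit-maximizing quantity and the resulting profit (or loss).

q = 0 (shut down); profit = -$88

Tabulate TR − TC: q=0: -88; q=1: -99; q=2: -96; q=3: -97; q=4: -106; q=5: -144; q=6: -214; q=7: -335; q=8: -514.
Profit is highest at q = 0. Equivalently, the lowest AVC in the table is 69/3 ≈ $23 at q = 3, and P = $20 falls below it — price never covers variable cost, so the firm shuts down and loses only its fixed cost.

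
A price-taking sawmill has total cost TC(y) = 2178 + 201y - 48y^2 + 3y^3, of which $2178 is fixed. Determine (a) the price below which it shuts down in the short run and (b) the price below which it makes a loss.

Shutdown price = min AVC. AVC = 201 - 48y + 3y^2, with vertex at y = 8 and minimum $9.
ATC = 2178/y + 201 - 48y + 3y^2. Setting dATC/dy = −2178/y^2 − 48 + 6y = 0 gives y = 11 (since 6·11^3 − 48·11^2 = 2178).
min ATC = 2178/11 + 201 − 48·11 + 3·11^2 = $234. That is the break-even price.
For $9 ≤ P < $234 the firm produces at a loss; below $9 it shuts down.

Shutdown price = $9; break-even price = $234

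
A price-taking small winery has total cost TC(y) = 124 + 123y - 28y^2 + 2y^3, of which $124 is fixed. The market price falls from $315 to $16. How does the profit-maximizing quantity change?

Output falls from 12 to 0 (the firm shuts down)

AVC = 123 - 28y + 2y^2, minimized at y = 7 where min AVC = $25. MC = 123 - 56y + 6y^2.
At P = $315 ≥ min AVC, set P = MC on the rising branch: y = 12.
At P = $16 < min AVC = $25, price no longer covers variable cost at any output, so the firm shuts down: y = 0.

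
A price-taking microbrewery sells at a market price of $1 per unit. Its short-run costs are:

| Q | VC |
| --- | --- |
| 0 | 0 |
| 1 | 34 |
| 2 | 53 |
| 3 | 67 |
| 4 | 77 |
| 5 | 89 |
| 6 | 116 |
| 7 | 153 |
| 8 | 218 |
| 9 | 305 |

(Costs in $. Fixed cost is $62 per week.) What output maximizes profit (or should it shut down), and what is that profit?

Profit at each row (π = 1Q − TC): Q=0: -62; Q=1: -95; Q=2: -113; Q=3: -126; Q=4: -135; Q=5: -146; Q=6: -172; Q=7: -208; Q=8: -272; Q=9: -358.
Profit is highest at Q = 0. Equivalently, the lowest AVC in the table is 89/5 ≈ $17.80 at Q = 5, and P = $1 falls below it — price never covers variable cost, so the firm shuts down and loses only its fixed cost.

Q = 0 (shut down); profit = -$62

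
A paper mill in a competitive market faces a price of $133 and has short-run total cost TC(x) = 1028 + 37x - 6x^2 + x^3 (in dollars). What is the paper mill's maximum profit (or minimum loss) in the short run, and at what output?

Profit = -$388 at x = 8

AVC = 37 - 6x + x^2; min AVC = $28 at x = 3. Since P = $133 ≥ min AVC, the firm produces.
With MC = 37 - 12x + 3x^2, P = MC on the upward-sloping part at x* = 8.
TR = 133·8 = 1064. TC = 1028 + 424 = 1452. Profit = 1064 − 1452 = -$388.
That loss of $388 beats the $1028 the firm would lose by shutting down; producing recovers $640 of fixed cost.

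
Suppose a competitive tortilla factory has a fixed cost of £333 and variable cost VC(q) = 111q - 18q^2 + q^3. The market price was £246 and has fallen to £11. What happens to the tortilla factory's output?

Output falls from 15 to 0 (the firm shuts down)

MC = 111 - 36q + 3q^2; the shutdown threshold is min AVC = £30 (at q = 9).
With P = £246 above the shutdown price, P = MC gives q = 15.
At P = £11 < min AVC = £30, price no longer covers variable cost at any output, so the firm shuts down: q = 0.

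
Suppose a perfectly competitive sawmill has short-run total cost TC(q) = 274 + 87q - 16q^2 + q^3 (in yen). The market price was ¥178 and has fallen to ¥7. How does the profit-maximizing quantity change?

Output falls from 13 to 0 (the firm shuts down)

AVC = 87 - 16q + q^2, minimized at q = 8 where min AVC = ¥23. MC = 87 - 32q + 3q^2.
At P = ¥178 ≥ min AVC, set P = MC on the rising branch: q = 13.
At P = ¥7 < min AVC = ¥23, price no longer covers variable cost at any output, so the firm shuts down: q = 0.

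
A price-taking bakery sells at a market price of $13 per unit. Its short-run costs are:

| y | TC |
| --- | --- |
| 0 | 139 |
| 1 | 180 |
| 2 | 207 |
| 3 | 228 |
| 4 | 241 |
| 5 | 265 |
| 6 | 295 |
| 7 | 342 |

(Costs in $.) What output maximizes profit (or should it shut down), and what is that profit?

y = 0 (shut down); profit = -$139

Profit at each row (π = 13y − TC): y=0: -139; y=1: -167; y=2: -181; y=3: -189; y=4: -189; y=5: -200; y=6: -217; y=7: -251.
Profit is highest at y = 0. Equivalently, the lowest AVC in the table is 126/5 ≈ $25.20 at y = 5, and P = $13 falls below it — price never covers variable cost, so the firm shuts down and loses only its fixed cost.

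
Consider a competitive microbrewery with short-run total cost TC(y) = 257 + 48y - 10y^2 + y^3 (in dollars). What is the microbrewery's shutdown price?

$23 per unit

The shutdown price is the minimum of AVC. VC = 48y - 10y^2 + y^3, so AVC = 48 - 10y + y^2.
At the minimum of AVC, MC = AVC. MC = 48 - 20y + 3y^2; setting MC = AVC gives 2y^2 - 10y = 0, so y = 5. min AVC = 23.
For P < $23 the firm produces nothing.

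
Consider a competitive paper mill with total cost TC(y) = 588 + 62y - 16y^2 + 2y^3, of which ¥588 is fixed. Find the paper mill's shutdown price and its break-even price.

Shutdown price = ¥30; break-even price = ¥132

AVC = 62 - 16y + 2y^2; minimized at y = 4, giving min AVC = ¥30. That is the shutdown price.
ATC = 588/y + 62 - 16y + 2y^2. Setting dATC/dy = −588/y^2 − 16 + 4y = 0 gives y = 7 (since 4·7^3 − 16·7^2 = 588).
min ATC = 588/7 + 62 − 16·7 + 2·7^2 = ¥132. That is the break-even price.
For ¥30 ≤ P < ¥132 the firm produces at a loss; below ¥30 it shuts down.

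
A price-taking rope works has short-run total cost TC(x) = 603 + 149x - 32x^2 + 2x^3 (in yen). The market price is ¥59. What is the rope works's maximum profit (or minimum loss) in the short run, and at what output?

Profit = -¥279 at x = 9

AVC = 149 - 32x + 2x^2; min AVC = ¥21 at x = 8. Since P = ¥59 ≥ min AVC, the firm produces.
MC = 149 - 64x + 6x^2. Setting P = MC and taking the root on the rising branch gives x* = 9.
TR = 59·9 = 531. TC = 603 + 207 = 810. Profit = 531 − 810 = -¥279.
That loss of ¥279 beats the ¥603 the firm would lose by shutting down; producing recovers ¥324 of fixed cost.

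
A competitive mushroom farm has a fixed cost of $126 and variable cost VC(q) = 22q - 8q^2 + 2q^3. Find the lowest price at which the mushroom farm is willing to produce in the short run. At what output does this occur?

The firm shuts down when price falls below the minimum of average variable cost. AVC = VC/q = 22 - 8q + 2q^2.
At the minimum of AVC, MC = AVC. MC = 22 - 16q + 6q^2; setting MC = AVC gives 4q^2 - 8q = 0, so q = 2. min AVC = 14.
For P < $14 the firm produces nothing.

$14 per unit, at q = 2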